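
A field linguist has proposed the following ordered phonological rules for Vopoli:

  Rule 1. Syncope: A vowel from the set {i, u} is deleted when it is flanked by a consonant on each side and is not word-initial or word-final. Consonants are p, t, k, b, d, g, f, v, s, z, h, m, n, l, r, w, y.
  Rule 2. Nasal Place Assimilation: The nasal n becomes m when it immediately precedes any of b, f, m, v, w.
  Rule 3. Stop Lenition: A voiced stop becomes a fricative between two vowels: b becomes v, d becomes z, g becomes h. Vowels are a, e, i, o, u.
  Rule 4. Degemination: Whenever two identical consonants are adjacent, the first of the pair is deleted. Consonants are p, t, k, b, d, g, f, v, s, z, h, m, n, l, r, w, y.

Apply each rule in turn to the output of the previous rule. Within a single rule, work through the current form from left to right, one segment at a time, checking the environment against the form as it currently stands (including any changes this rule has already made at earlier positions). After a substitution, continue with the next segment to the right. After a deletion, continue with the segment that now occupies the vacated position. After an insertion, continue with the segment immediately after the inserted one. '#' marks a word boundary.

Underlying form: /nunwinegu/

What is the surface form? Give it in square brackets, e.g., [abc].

Rule 1 Syncope: [nunwinegu] → [nnwnegu]
Rule 2 Nasal Place Assimilation: [nnwnegu] → [nmwnegu]
Rule 3 Stop Lenition: [nmwnegu] → [nmwnehu]
Rule 4 Degemination: no change — [nmwnehu]

[nmwnehu]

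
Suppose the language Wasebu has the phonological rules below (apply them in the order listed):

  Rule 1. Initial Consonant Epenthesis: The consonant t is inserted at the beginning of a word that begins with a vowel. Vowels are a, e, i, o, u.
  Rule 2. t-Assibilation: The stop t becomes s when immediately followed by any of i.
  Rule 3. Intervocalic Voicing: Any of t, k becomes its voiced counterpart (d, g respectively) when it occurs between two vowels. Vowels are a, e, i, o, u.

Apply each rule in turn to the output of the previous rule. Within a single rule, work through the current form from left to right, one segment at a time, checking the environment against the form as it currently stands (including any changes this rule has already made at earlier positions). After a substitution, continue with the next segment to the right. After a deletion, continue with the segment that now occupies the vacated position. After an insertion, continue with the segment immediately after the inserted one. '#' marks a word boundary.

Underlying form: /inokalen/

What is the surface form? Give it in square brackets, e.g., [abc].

Rule 1 Initial Consonant Epenthesis: [inokalen] → [tinokalen]
Rule 2 t-Assibilation: [tinokalen] → [sinokalen]
Rule 3 Intervocalic Voicing: [sinokalen] → [sinogalen]

[sinogalen]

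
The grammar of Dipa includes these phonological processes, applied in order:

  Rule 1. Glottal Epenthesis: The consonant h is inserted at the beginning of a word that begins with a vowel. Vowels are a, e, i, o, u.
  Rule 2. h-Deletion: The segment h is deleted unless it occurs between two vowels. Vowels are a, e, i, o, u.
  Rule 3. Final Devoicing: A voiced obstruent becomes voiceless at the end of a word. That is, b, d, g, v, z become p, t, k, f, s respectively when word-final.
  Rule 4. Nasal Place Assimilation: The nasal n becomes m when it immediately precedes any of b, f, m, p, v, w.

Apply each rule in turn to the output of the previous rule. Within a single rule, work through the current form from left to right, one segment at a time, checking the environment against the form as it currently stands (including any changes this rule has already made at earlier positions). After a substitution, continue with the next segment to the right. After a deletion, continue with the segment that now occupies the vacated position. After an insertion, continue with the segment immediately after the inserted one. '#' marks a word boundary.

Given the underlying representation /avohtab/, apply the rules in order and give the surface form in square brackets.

[avotap]

Rule 1 Glottal Epenthesis: [avohtab] → [havohtab]
Rule 2 h-Deletion: [havohtab] → [avotab]
Rule 3 Final Devoicing: [avotab] → [avotap]
Rule 4 Nasal Place Assimilation: no change — [avotap]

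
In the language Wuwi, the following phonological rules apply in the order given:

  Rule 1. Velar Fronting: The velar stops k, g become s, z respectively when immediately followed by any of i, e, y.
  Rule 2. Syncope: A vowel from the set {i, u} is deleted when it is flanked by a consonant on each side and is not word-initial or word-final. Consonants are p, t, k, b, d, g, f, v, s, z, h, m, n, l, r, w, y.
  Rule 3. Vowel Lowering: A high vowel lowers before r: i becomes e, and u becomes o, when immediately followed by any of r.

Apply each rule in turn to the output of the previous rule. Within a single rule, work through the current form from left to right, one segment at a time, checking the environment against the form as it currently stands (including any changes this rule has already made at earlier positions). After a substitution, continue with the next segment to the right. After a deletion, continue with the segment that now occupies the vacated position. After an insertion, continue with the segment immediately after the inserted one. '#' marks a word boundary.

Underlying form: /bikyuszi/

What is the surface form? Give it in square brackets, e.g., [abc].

Rule 1 Velar Fronting: [bikyuszi] → [bisyuszi]
Rule 2 Syncope: [bisyuszi] → [bsyszi]
Rule 3 Vowel Lowering: no change — [bsyszi]

[bsyszi]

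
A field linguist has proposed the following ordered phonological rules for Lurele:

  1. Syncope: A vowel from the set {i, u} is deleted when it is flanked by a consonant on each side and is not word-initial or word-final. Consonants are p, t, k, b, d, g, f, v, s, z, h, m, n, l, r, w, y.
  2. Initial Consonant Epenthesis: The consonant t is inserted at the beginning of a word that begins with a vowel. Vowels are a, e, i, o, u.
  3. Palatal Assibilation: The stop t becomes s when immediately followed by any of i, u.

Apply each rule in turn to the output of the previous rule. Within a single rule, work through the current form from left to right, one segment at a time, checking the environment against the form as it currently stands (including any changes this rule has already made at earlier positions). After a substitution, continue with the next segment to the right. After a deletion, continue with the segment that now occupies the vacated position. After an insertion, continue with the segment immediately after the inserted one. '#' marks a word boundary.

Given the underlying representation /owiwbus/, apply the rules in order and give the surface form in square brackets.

[towwbs]

1 Syncope: [owiwbus] → [owwbs]
2 Initial Consonant Epenthesis: [owwbs] → [towwbs]
3 Palatal Assibilation: no change — [towwbs]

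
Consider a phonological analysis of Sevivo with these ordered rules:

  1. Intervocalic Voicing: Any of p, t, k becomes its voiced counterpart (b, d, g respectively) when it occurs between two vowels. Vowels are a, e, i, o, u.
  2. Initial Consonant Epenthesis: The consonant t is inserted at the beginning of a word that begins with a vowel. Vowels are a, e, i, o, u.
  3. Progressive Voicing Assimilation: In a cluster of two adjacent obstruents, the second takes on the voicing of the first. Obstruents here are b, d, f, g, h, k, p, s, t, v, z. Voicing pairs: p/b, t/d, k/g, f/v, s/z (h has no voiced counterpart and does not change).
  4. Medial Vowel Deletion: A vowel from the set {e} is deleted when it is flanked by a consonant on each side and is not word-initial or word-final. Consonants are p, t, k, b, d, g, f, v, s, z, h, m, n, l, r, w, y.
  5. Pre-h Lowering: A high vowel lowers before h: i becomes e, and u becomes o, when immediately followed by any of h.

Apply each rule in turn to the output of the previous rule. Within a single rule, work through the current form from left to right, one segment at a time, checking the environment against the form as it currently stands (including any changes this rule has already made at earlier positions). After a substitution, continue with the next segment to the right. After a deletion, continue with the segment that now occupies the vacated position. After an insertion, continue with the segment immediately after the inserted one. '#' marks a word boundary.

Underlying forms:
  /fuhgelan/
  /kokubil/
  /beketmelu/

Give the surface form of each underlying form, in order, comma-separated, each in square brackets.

/fuhgelan/:
  1 Intervocalic Voicing: no change — [fuhgelan]
  2 Initial Consonant Epenthesis: no change — [fuhgelan]
  3 Progressive Voicing Assimilation: [fuhgelan] → [fuhkelan]
  4 Medial Vowel Deletion: [fuhkelan] → [fuhklan]
  5 Pre-h Lowering: [fuhklan] → [fohklan]
/kokubil/:
  1 Intervocalic Voicing: [kokubil] → [kogubil]
  2 Initial Consonant Epenthesis: no change — [kogubil]
  3 Progressive Voicing Assimilation: no change — [kogubil]
  4 Medial Vowel Deletion: no change — [kogubil]
  5 Pre-h Lowering: no change — [kogubil]
/beketmelu/:
  1 Intervocalic Voicing: [beketmelu] → [begetmelu]
  2 Initial Consonant Epenthesis: no change — [begetmelu]
  3 Progressive Voicing Assimilation: no change — [begetmelu]
  4 Medial Vowel Deletion: [begetmelu] → [bgtmlu]
  5 Pre-h Lowering: no change — [bgtmlu]

[fohklan], [kogubil], [bgtmlu]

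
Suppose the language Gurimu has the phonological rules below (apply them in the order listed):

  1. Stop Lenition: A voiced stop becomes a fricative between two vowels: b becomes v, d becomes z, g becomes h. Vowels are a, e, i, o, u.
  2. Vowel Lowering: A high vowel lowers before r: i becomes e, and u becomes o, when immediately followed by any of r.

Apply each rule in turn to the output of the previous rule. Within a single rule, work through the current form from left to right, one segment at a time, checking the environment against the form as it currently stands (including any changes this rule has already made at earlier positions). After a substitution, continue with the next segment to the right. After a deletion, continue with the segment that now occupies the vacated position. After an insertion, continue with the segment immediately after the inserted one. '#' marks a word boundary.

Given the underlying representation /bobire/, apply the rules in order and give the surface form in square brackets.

[bovere]

1 Stop Lenition: [bobire] → [bovire]
2 Vowel Lowering: [bovire] → [bovere]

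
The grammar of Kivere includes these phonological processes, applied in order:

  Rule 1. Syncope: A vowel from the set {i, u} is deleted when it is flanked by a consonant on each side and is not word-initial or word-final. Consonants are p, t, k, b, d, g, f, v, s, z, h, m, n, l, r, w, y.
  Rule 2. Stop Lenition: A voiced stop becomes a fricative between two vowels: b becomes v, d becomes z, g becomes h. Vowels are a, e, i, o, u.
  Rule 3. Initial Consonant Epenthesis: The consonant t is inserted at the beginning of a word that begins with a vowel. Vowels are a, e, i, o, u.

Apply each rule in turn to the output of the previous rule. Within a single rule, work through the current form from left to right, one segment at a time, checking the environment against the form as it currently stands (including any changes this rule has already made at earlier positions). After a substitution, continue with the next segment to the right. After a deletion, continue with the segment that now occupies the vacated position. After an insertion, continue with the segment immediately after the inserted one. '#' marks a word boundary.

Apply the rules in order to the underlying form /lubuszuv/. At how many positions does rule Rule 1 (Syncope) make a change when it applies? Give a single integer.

3

Rule 1 Syncope: [lubuszuv] → [lbszv]
Rule 2 Stop Lenition: no change — [lbszv]
Rule 3 Initial Consonant Epenthesis: no change — [lbszv]
Rule Rule 1 changed 3 position(s).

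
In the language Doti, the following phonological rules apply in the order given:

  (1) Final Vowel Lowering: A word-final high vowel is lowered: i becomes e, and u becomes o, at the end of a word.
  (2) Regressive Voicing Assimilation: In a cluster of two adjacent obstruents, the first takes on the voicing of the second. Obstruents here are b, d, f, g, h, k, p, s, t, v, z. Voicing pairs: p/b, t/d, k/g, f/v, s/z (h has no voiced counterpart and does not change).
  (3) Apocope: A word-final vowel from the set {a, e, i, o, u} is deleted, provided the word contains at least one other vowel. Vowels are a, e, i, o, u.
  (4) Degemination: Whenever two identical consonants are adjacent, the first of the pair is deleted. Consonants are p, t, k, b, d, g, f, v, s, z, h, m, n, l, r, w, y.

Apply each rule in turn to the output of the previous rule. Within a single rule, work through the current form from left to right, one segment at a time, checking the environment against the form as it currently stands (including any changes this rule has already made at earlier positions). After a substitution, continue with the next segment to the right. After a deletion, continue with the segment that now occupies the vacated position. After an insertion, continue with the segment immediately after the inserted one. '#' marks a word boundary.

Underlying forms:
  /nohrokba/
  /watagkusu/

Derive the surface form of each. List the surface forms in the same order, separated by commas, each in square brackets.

/nohrokba/:
  (1) Final Vowel Lowering: no change — [nohrokba]
  (2) Regressive Voicing Assimilation: [nohrokba] → [nohrogba]
  (3) Apocope: [nohrogba] → [nohrogb]
  (4) Degemination: no change — [nohrogb]
/watagkusu/:
  (1) Final Vowel Lowering: [watagkusu] → [watagkuso]
  (2) Regressive Voicing Assimilation: [watagkuso] → [watakkuso]
  (3) Apocope: [watakkuso] → [watakkus]
  (4) Degemination: [watakkus] → [watakus]

[nohrogb], [watakus]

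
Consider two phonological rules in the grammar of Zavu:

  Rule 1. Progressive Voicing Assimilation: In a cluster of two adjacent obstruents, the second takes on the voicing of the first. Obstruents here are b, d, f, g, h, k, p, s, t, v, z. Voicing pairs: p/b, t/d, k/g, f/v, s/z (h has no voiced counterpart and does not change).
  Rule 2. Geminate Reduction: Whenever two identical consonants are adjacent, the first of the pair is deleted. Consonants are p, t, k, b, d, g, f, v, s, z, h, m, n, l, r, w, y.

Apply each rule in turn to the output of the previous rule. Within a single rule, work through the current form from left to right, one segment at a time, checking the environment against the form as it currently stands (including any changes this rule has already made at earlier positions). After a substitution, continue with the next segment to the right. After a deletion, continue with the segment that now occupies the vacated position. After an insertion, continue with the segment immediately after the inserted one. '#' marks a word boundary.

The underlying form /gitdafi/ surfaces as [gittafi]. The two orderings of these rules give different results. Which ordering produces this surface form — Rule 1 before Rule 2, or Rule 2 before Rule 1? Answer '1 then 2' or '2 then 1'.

2 then 1

Order 1 then 2:
  1 Progressive Voicing Assimilation: [gitdafi] → [gittafi]
  2 Geminate Reduction: [gittafi] → [gitafi]
  result: [gitafi]
Order 2 then 1:
  2 Geminate Reduction: no change — [gitdafi]
  1 Progressive Voicing Assimilation: [gitdafi] → [gittafi]
  result: [gittafi]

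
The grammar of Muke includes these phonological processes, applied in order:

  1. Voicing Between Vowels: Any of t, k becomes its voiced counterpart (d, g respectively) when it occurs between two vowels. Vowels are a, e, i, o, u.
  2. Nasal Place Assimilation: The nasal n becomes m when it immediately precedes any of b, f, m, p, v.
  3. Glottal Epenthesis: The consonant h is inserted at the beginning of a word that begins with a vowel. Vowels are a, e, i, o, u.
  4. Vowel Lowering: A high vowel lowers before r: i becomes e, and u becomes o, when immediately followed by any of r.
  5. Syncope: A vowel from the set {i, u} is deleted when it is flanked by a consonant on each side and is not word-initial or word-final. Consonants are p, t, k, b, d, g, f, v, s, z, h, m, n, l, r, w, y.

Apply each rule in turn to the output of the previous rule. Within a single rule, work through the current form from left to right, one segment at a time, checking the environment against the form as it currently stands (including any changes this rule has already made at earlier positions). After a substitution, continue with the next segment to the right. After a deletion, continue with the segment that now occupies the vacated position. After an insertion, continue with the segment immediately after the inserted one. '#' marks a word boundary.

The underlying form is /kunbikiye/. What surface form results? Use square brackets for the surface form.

[kmbgye]

1 Voicing Between Vowels: [kunbikiye] → [kunbigiye]
2 Nasal Place Assimilation: [kunbigiye] → [kumbigiye]
3 Glottal Epenthesis: no change — [kumbigiye]
4 Vowel Lowering: no change — [kumbigiye]
5 Syncope: [kumbigiye] → [kmbgye]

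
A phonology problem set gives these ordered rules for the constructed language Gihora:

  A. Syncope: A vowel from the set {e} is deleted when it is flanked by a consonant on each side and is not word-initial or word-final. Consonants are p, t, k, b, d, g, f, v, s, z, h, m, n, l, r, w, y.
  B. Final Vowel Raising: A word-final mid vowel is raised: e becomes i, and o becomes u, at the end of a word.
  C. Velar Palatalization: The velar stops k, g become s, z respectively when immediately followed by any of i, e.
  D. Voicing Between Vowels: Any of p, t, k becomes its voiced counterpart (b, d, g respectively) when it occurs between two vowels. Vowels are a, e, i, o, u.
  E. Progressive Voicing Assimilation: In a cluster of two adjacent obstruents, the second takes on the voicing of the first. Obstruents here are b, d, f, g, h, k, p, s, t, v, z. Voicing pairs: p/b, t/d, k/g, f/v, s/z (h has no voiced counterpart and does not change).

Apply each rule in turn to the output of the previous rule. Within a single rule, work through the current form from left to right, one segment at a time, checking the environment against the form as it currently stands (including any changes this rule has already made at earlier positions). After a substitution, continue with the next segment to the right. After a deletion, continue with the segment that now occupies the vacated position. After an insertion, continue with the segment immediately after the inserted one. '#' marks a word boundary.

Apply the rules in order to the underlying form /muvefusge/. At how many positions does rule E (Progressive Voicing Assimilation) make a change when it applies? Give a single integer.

2

A Syncope: [muvefusge] → [muvfusge]
B Final Vowel Raising: [muvfusge] → [muvfusgi]
C Velar Palatalization: [muvfusgi] → [muvfuszi]
D Voicing Between Vowels: no change — [muvfuszi]
E Progressive Voicing Assimilation: [muvfuszi] → [muvvussi]
Rule E changed 2 position(s).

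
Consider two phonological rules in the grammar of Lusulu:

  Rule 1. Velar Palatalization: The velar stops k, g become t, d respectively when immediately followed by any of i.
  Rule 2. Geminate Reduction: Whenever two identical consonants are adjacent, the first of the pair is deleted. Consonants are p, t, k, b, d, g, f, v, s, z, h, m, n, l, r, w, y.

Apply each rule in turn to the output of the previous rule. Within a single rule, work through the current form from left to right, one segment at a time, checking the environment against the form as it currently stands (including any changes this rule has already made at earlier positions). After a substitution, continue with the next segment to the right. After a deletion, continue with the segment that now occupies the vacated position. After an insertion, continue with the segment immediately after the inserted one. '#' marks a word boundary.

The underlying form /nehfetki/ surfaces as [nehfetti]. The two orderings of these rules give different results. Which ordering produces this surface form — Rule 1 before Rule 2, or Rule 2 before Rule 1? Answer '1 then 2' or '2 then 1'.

Order 1 then 2:
  1 Velar Palatalization: [nehfetki] → [nehfetti]
  2 Geminate Reduction: [nehfetti] → [nehfeti]
  result: [nehfeti]
Order 2 then 1:
  2 Geminate Reduction: no change — [nehfetki]
  1 Velar Palatalization: [nehfetki] → [nehfetti]
  result: [nehfetti]

2 then 1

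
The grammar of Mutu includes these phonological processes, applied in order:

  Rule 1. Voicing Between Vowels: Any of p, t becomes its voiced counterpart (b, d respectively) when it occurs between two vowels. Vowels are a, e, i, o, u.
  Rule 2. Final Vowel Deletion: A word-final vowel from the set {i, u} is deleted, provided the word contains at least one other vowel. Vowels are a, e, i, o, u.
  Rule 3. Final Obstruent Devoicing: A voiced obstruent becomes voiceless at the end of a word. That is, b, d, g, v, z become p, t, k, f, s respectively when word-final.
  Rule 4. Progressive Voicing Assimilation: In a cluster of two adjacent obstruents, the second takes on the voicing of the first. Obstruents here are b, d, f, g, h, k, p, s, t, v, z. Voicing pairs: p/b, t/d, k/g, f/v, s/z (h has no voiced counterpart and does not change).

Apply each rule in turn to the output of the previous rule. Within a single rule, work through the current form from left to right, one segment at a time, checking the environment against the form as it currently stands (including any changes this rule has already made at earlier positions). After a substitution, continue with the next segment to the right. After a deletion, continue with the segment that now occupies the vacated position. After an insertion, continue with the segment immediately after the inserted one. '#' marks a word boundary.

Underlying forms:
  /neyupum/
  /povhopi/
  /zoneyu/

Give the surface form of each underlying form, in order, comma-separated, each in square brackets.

/neyupum/:
  Rule 1 Voicing Between Vowels: [neyupum] → [neyubum]
  Rule 2 Final Vowel Deletion: no change — [neyubum]
  Rule 3 Final Obstruent Devoicing: no change — [neyubum]
  Rule 4 Progressive Voicing Assimilation: no change — [neyubum]
/povhopi/:
  Rule 1 Voicing Between Vowels: [povhopi] → [povhobi]
  Rule 2 Final Vowel Deletion: [povhobi] → [povhob]
  Rule 3 Final Obstruent Devoicing: [povhob] → [povhop]
  Rule 4 Progressive Voicing Assimilation: no change — [povhop]
/zoneyu/:
  Rule 1 Voicing Between Vowels: no change — [zoneyu]
  Rule 2 Final Vowel Deletion: [zoneyu] → [zoney]
  Rule 3 Final Obstruent Devoicing: no change — [zoney]
  Rule 4 Progressive Voicing Assimilation: no change — [zoney]

[neyubum], [povhop], [zoney]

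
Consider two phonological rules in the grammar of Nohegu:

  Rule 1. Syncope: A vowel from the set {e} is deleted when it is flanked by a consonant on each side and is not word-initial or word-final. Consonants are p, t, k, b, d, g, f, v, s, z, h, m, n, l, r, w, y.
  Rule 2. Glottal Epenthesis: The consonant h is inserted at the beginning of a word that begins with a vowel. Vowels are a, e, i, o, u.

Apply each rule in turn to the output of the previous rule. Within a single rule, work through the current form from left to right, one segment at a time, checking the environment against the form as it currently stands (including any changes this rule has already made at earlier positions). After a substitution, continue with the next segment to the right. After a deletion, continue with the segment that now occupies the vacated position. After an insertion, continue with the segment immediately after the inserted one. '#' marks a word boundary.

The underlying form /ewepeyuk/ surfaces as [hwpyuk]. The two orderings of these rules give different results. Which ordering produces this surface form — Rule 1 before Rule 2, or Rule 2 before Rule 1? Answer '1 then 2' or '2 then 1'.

Order 1 then 2:
  1 Syncope: [ewepeyuk] → [ewpyuk]
  2 Glottal Epenthesis: [ewpyuk] → [hewpyuk]
  result: [hewpyuk]
Order 2 then 1:
  2 Glottal Epenthesis: [ewepeyuk] → [hewepeyuk]
  1 Syncope: [hewepeyuk] → [hwpyuk]
  result: [hwpyuk]

2 then 1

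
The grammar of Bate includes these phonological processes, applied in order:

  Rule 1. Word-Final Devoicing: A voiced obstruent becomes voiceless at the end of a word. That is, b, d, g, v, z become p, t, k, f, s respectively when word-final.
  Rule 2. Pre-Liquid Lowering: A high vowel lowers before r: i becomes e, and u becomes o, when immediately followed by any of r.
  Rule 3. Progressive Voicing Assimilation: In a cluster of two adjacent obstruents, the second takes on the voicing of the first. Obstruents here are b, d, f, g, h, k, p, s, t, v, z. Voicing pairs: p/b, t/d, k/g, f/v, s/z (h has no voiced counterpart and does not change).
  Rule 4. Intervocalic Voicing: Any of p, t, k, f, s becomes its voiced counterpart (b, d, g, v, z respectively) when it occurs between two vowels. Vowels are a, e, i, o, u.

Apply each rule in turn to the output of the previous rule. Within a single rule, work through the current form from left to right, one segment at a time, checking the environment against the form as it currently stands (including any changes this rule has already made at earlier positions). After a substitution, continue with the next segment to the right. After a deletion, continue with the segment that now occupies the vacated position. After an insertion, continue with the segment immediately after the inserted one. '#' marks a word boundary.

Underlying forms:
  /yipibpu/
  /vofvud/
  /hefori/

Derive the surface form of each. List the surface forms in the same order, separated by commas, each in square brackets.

/yipibpu/:
  Rule 1 Word-Final Devoicing: no change — [yipibpu]
  Rule 2 Pre-Liquid Lowering: no change — [yipibpu]
  Rule 3 Progressive Voicing Assimilation: [yipibpu] → [yipibbu]
  Rule 4 Intervocalic Voicing: [yipibbu] → [yibibbu]
/vofvud/:
  Rule 1 Word-Final Devoicing: [vofvud] → [vofvut]
  Rule 2 Pre-Liquid Lowering: no change — [vofvut]
  Rule 3 Progressive Voicing Assimilation: [vofvut] → [voffut]
  Rule 4 Intervocalic Voicing: no change — [voffut]
/hefori/:
  Rule 1 Word-Final Devoicing: no change — [hefori]
  Rule 2 Pre-Liquid Lowering: no change — [hefori]
  Rule 3 Progressive Voicing Assimilation: no change — [hefori]
  Rule 4 Intervocalic Voicing: [hefori] → [hevori]

[yibibbu], [voffut], [hevori]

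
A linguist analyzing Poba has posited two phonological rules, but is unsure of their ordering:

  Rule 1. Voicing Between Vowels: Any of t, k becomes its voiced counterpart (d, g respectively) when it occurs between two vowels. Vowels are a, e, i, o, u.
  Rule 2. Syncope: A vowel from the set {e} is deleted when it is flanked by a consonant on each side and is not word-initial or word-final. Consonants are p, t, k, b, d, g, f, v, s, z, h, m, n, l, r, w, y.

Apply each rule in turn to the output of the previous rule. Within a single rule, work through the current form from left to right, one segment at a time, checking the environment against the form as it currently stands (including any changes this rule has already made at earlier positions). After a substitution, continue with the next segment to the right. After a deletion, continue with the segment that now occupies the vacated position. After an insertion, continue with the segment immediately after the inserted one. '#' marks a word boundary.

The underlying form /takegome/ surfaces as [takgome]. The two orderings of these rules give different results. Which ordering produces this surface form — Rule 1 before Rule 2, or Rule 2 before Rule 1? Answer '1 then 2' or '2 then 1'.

Order 1 then 2:
  1 Voicing Between Vowels: [takegome] → [tagegome]
  2 Syncope: [tagegome] → [taggome]
  result: [taggome]
Order 2 then 1:
  2 Syncope: [takegome] → [takgome]
  1 Voicing Between Vowels: no change — [takgome]
  result: [takgome]

2 then 1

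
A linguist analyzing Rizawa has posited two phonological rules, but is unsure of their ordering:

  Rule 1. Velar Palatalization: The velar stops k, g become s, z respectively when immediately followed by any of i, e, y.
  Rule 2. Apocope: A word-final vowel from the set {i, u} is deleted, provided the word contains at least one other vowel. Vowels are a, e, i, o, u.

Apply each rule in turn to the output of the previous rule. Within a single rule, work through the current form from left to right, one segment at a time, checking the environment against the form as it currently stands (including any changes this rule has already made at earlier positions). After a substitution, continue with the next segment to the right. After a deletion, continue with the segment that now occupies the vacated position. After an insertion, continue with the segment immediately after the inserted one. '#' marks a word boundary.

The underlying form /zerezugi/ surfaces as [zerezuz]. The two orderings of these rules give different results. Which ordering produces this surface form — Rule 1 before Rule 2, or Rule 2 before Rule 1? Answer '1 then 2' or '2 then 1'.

Order 1 then 2:
  1 Velar Palatalization: [zerezugi] → [zerezuzi]
  2 Apocope: [zerezuzi] → [zerezuz]
  result: [zerezuz]
Order 2 then 1:
  2 Apocope: [zerezugi] → [zerezug]
  1 Velar Palatalization: no change — [zerezug]
  result: [zerezug]

1 then 2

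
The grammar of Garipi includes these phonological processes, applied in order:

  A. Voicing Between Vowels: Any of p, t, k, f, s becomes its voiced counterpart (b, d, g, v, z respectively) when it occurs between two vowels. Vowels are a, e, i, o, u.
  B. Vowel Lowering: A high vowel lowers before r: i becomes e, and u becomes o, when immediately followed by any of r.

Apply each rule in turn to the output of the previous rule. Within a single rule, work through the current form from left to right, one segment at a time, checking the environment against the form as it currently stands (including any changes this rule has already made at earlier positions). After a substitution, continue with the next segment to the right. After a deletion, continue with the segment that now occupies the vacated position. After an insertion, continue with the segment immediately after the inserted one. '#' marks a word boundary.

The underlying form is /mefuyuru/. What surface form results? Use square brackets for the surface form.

A Voicing Between Vowels: [mefuyuru] → [mevuyuru]
B Vowel Lowering: [mevuyuru] → [mevuyoru]

[mevuyoru]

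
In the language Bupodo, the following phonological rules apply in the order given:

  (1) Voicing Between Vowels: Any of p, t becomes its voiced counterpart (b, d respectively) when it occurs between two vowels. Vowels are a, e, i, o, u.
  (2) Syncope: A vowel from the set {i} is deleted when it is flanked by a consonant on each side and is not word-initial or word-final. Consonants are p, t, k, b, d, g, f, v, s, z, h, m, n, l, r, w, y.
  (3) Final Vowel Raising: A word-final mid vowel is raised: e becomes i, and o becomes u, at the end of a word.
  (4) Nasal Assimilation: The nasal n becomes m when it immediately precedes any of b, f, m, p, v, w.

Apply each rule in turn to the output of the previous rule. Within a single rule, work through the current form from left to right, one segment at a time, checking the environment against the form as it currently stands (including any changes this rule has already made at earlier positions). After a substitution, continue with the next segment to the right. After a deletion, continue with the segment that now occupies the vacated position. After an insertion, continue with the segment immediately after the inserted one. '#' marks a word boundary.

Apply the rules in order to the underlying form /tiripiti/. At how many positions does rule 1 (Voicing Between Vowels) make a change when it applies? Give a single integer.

2

(1) Voicing Between Vowels: [tiripiti] → [tiribidi]
(2) Syncope: [tiribidi] → [trbdi]
(3) Final Vowel Raising: no change — [trbdi]
(4) Nasal Assimilation: no change — [trbdi]
Rule 1 changed 2 position(s).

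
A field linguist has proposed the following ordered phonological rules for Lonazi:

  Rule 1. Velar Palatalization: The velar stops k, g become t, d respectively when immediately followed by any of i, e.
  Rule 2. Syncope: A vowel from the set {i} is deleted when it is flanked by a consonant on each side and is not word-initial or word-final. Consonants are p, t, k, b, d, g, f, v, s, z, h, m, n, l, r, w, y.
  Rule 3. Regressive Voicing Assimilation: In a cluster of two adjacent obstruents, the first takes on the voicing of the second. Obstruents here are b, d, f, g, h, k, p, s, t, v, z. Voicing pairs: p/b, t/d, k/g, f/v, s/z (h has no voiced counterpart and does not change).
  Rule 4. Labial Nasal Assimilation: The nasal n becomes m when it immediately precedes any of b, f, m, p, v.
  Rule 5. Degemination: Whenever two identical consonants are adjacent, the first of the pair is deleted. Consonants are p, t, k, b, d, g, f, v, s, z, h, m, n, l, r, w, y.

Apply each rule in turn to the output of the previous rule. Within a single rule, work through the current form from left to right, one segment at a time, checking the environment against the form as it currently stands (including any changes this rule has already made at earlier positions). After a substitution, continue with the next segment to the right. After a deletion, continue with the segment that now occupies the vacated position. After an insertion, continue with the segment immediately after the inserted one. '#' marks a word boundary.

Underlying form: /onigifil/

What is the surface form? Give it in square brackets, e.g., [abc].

Rule 1 Velar Palatalization: [onigifil] → [onidifil]
Rule 2 Syncope: [onidifil] → [ondfl]
Rule 3 Regressive Voicing Assimilation: [ondfl] → [ontfl]
Rule 4 Labial Nasal Assimilation: no change — [ontfl]
Rule 5 Degemination: no change — [ontfl]

[ontfl]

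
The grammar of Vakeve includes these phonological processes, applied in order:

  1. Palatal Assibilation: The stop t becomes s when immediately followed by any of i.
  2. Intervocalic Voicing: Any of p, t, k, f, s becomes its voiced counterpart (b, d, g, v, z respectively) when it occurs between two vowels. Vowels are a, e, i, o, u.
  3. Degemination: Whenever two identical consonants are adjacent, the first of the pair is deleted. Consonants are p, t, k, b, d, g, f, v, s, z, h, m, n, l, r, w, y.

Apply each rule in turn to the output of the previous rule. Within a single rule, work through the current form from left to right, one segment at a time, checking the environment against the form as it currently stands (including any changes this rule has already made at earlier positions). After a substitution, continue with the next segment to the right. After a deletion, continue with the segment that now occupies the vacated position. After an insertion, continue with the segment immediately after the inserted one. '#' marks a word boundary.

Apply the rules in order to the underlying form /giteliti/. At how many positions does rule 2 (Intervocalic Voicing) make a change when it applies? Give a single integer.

1 Palatal Assibilation: [giteliti] → [gitelisi]
2 Intervocalic Voicing: [gitelisi] → [gidelizi]
3 Degemination: no change — [gidelizi]
Rule 2 changed 2 position(s).

2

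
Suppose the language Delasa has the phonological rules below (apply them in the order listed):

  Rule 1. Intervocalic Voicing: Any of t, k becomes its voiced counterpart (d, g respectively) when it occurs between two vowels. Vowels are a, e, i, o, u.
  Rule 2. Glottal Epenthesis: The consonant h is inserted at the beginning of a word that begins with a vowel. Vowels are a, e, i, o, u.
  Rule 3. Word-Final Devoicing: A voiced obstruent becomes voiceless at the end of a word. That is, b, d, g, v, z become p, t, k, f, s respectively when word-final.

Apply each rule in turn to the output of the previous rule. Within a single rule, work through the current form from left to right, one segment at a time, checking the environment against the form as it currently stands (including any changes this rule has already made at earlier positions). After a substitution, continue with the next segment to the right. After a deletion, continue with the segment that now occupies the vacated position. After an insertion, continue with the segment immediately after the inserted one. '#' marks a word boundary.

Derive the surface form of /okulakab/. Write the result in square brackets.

Rule 1 Intervocalic Voicing: [okulakab] → [ogulagab]
Rule 2 Glottal Epenthesis: [ogulagab] → [hogulagab]
Rule 3 Word-Final Devoicing: [hogulagab] → [hogulagap]

[hogulagap]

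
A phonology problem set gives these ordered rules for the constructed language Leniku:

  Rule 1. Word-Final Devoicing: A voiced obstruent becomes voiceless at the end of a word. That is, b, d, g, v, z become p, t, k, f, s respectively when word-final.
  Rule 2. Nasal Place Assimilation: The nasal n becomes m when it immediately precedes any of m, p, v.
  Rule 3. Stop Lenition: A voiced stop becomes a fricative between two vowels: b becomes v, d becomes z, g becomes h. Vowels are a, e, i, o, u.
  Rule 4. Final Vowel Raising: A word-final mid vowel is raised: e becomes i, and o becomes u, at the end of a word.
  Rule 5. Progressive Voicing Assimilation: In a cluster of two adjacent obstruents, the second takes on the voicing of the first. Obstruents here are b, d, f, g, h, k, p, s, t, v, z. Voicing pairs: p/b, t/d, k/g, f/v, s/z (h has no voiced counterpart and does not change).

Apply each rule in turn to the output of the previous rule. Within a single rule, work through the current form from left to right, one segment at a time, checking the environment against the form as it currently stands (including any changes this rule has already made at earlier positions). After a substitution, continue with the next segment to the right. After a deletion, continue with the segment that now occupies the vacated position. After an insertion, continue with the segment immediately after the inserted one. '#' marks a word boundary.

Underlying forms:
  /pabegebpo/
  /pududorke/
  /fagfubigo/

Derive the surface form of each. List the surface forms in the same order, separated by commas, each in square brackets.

/pabegebpo/:
  Rule 1 Word-Final Devoicing: no change — [pabegebpo]
  Rule 2 Nasal Place Assimilation: no change — [pabegebpo]
  Rule 3 Stop Lenition: [pabegebpo] → [pavehebpo]
  Rule 4 Final Vowel Raising: [pavehebpo] → [pavehebpu]
  Rule 5 Progressive Voicing Assimilation: [pavehebpu] → [pavehebbu]
/pududorke/:
  Rule 1 Word-Final Devoicing: no change — [pududorke]
  Rule 2 Nasal Place Assimilation: no change — [pududorke]
  Rule 3 Stop Lenition: [pududorke] → [puzuzorke]
  Rule 4 Final Vowel Raising: [puzuzorke] → [puzuzorki]
  Rule 5 Progressive Voicing Assimilation: no change — [puzuzorki]
/fagfubigo/:
  Rule 1 Word-Final Devoicing: no change — [fagfubigo]
  Rule 2 Nasal Place Assimilation: no change — [fagfubigo]
  Rule 3 Stop Lenition: [fagfubigo] → [fagfuviho]
  Rule 4 Final Vowel Raising: [fagfuviho] → [fagfuvihu]
  Rule 5 Progressive Voicing Assimilation: [fagfuvihu] → [fagvuvihu]

[pavehebbu], [puzuzorki], [fagvuvihu]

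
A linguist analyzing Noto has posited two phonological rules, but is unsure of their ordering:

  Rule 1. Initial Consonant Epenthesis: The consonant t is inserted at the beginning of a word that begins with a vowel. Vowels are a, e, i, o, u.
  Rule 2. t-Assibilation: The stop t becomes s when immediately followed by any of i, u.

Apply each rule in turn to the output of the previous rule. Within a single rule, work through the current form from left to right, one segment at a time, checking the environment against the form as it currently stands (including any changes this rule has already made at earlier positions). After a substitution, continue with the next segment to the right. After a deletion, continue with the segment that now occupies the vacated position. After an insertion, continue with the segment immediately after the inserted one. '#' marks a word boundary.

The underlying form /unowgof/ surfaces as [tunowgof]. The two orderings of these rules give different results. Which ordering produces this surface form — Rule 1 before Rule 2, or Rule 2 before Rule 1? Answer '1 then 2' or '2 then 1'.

Order 1 then 2:
  1 Initial Consonant Epenthesis: [unowgof] → [tunowgof]
  2 t-Assibilation: [tunowgof] → [sunowgof]
  result: [sunowgof]
Order 2 then 1:
  2 t-Assibilation: no change — [unowgof]
  1 Initial Consonant Epenthesis: [unowgof] → [tunowgof]
  result: [tunowgof]

2 then 1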